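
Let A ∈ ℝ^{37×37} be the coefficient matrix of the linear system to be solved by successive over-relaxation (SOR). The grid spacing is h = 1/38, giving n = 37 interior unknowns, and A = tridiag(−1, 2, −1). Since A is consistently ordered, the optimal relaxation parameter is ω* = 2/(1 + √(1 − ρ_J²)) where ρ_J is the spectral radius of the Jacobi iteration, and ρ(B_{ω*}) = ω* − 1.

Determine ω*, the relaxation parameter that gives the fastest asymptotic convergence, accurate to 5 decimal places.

n=37: λ(B_J) = 1 − λ(A)/2 = cos(kπ/38); k=1 gives ρ_J = 0.99658.
root = sin(π/38) = 0.082579  (since 1−cos² = sin²).
Then 2/(1+√(1−ρ_J²)) = 2/(1+0.082579); ω* = 2/1.082579 = 1.84744.
ρ_SOR = ω* − 1 ≈ 0.84744.

ω* = 1.84744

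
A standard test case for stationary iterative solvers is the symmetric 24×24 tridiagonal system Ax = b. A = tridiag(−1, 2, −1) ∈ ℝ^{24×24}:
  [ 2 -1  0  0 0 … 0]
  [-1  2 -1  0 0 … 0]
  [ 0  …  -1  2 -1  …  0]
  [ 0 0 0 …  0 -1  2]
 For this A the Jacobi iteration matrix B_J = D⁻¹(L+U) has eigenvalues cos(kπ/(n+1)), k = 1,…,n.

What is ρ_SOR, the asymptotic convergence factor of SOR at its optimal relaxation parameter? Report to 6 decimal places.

ρ_SOR = 0.777251

[ρ_J] n=24: ρ(B_J) = cos(π/(n+1)) = cos(π/25) = 0.992115.
√(1−ρ_J²) simplifies to sin(π/25) = 0.1253332.
ω* = 2/(1 + 0.1253332) = 2/1.1253332 = 1.777251.
and ρ(B_{ω*}) = 1.777251 − 1 = 0.777251.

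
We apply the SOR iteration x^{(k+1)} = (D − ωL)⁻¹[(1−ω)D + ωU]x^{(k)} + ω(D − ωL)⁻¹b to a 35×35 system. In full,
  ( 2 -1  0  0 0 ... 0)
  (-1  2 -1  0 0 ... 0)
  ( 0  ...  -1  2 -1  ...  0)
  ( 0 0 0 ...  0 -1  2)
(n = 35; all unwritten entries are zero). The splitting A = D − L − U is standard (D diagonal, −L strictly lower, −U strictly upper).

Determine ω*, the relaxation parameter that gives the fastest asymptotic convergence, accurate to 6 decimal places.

ω* = 1.839663

½·tridiag(1,0,1) at n=35: λ_k = cos(kπ/36); max |λ| at k=1 ⇒ ρ_J = cos(π/36) ≈ 0.996195.
√(1−ρ_J²) simplifies to sin(π/36) = 0.0871557.
Young: ω* = 2/(1+√(1−ρ_J²)) = 2/(1+0.0871557) = 2/1.0871557 = 1.839663.
and ρ(B_{ω*}) = 1.839663 − 1 = 0.839663.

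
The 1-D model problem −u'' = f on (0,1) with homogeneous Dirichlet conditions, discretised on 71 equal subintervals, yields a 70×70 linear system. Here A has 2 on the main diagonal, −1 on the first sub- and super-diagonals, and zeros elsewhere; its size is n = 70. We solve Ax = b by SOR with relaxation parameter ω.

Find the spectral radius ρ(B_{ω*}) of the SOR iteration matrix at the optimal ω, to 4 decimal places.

ρ_SOR = 0.9153

½·tridiag(1,0,1) at n=70: λ_k = cos(kπ/71); max |λ| at k=1 ⇒ ρ_J = cos(π/71) ≈ 0.9990.
1 − cos²(π/71) = sin²(π/71) ⇒ √(1−ρ_J²) = sin(π/71) = 0.04423.
ω* = 2/(1 + 0.04423) = 2/1.04423 = 1.9153.
Hence ρ(B_{ω*}) = 1.9153 − 1 = 0.9153.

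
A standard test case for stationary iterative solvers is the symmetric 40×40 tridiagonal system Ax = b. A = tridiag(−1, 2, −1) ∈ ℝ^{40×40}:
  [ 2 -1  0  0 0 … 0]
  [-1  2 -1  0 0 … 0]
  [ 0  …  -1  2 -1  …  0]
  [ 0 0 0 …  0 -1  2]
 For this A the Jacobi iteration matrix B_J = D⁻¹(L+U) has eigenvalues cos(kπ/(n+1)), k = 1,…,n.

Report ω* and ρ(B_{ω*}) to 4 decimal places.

ω* = 1.8578, ρ_SOR = 0.8578

spectrum of D⁻¹(L+U) = {cos(kπ/41) : 1≤k≤40}; ρ_J = cos(π/41) = 0.9971.
√(1−ρ_J²) = |sin(π/41)| = 0.07655
ω* = 2/(1 + 0.07655) = 2/1.07655 = 1.8578.
[ρ_SOR] ω* − 1 = 0.8578.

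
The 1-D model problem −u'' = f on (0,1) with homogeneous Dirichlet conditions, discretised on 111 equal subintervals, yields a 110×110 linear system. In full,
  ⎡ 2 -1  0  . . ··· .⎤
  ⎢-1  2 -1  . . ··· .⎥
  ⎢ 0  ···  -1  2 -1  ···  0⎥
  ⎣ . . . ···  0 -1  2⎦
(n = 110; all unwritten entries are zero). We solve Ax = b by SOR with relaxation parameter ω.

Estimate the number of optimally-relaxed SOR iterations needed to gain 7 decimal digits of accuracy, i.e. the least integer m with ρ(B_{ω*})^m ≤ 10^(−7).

m = 285

n=110: λ(B_J) = 1 − λ(A)/2 = cos(kπ/111); k=1 gives ρ_J = 0.9995995.
1 − cos²(π/111) = sin²(π/111) ⇒ √(1−ρ_J²) = sin(π/111) = 0.0282989.
ω* = 2/(1 + 0.0282989) = 2/1.0282989 = 1.9449598.
Hence ρ(B_{ω*}) = 1.9449598 − 1 = 0.9449598.
For 7 digits: m = 7·ln10 / (−ln 0.9449598) = 16.1181/0.0566129 = 284.707; round up → m = 285.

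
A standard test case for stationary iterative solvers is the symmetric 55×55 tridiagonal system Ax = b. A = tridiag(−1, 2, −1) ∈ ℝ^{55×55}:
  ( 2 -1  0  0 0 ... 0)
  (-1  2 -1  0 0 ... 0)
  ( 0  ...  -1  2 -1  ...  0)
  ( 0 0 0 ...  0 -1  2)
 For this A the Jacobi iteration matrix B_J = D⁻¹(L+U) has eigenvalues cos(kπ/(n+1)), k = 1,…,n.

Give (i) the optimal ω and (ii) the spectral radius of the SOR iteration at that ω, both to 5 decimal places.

ρ_J = max_k |cos(kπ/56)| = cos(π/56) = 0.99843
√(1−ρ_J²) = |sin(π/56)| = 0.056070
ω* = 2/(1 + 0.056070) = 2/1.056070 = 1.89381.
Hence ρ(B_{ω*}) = 1.89381 − 1 = 0.89381.

ω* = 1.89381, ρ_SOR = 0.89381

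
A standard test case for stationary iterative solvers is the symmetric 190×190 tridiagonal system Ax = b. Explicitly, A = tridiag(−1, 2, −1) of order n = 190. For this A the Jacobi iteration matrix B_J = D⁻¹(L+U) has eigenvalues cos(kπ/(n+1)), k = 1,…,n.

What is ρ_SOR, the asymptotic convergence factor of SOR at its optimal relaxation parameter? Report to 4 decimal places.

ρ_SOR = 0.9676

ρ_J = max_k |cos(kπ/191)| = cos(π/191) = 0.9999
1 − cos²(π/191) = sin²(π/191) ⇒ √(1−ρ_J²) = sin(π/191) = 0.01645.
ω* = 2 / (1 + 0.01645) = 2 / 1.01645 ≈ 1.9676.
ρ_SOR = ω* − 1 = 1.9676 − 1 = 0.9676.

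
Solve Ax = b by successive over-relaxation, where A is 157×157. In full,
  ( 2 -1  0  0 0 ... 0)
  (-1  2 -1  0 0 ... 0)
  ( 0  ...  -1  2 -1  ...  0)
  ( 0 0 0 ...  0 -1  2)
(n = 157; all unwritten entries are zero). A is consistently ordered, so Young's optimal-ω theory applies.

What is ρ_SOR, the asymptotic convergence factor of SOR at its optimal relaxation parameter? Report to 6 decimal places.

ρ_SOR = 0.961011

[ρ_J] n=157: ρ(B_J) = cos(π/(n+1)) = cos(π/158) = 0.999802.
√(1 − cos²(π/158)) = sin(π/158) ≈ 0.0198822.
Young: ω* = 2/(1+√(1−ρ_J²)) = 2/(1+0.0198822) = 2/1.0198822 = 1.961011.
At ω = 1.961011 every |λ(B_ω)| = ω−1, so ρ_SOR = 0.961011.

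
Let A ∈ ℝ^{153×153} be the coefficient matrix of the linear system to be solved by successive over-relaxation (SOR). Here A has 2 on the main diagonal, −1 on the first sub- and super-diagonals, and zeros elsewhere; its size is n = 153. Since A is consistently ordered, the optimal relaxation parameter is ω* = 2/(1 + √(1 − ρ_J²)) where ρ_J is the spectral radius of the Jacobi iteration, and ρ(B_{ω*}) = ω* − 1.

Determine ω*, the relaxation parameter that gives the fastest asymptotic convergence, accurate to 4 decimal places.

ρ_J = max_k |cos(kπ/154)| = cos(π/154) = 0.9998
√(1−ρ_J²) = |sin(π/154)| = 0.02040
ω* = 2/(1+0.02040) = 1.9600
ρ(B_{ω*}) = ω*−1 = 0.9600

ω* = 1.9600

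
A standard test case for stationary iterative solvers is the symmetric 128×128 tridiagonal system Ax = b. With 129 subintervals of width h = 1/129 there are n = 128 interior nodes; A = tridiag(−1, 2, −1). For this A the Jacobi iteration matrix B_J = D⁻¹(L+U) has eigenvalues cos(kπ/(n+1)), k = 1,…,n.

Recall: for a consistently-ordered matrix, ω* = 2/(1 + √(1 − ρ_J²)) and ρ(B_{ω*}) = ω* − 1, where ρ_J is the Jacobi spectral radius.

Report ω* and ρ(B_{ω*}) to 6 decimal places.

n=128: λ(B_J) = 1 − λ(A)/2 = cos(kπ/129); k=1 gives ρ_J = 0.999703.
√(1−ρ_J²) simplifies to sin(π/129) = 0.0243510.
So ω* = 2/1.0243510 = 1.952456 (Young).
and ρ(B_{ω*}) = 1.952456 − 1 = 0.952456.

ω* = 1.952456, ρ_SOR = 0.952456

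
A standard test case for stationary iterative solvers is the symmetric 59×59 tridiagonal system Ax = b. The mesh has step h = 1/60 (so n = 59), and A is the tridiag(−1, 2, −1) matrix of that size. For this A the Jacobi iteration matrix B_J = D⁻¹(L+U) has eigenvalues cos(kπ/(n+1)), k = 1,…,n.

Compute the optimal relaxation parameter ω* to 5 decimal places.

ρ_J = max_k |cos(kπ/60)| = cos(π/60) = 0.99863
√(1−ρ_J²) simplifies to sin(π/60) = 0.052336.
ω* = 2/(1 + 0.052336) = 2/1.052336 = 1.90053.
[ρ_SOR] ω* − 1 = 0.90053.

ω* = 1.90053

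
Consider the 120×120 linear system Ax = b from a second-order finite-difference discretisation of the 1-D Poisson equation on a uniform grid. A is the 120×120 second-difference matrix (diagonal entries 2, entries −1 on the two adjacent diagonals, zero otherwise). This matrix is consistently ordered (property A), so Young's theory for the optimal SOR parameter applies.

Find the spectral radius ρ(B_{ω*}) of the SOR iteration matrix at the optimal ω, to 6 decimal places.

spectrum of D⁻¹(L+U) = {cos(kπ/121) : 1≤k≤120}; ρ_J = cos(π/121) = 0.999663.
√(1−ρ_J²) = |sin(π/121)| = 0.0259607
ω* = 2 / (1 + 0.0259607) = 2 / 1.0259607 ≈ 1.949392.
ρ_SOR = ω* − 1 ≈ 0.949392.

ρ_SOR = 0.949392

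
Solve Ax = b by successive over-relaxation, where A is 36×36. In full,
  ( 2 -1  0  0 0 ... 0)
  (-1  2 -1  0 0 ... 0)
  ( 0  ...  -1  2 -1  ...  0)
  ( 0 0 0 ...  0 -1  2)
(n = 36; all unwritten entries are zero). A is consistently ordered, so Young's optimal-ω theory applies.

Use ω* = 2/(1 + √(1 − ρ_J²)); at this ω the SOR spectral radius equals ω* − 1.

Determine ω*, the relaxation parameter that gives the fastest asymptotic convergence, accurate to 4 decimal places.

ω* = 1.8436

B_J for the 36×36 system has eigenvalues cos(kπ/37); ρ_J = cos(π/37) = 0.9964.
√(1 − cos²(π/37)) = sin(π/37) ≈ 0.08481.
ω* = 2/(1+0.08481) = 1.8436
At ω = 1.8436 every |λ(B_ω)| = ω−1, so ρ_SOR = 0.8436.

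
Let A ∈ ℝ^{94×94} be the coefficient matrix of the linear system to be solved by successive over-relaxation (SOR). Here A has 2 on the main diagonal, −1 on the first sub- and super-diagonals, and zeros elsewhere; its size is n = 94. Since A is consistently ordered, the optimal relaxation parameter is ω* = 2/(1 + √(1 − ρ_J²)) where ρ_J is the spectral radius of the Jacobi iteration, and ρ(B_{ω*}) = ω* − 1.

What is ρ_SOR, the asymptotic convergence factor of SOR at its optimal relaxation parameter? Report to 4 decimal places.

ρ_SOR = 0.9360

½·tridiag(1,0,1) at n=94: λ_k = cos(kπ/95); max |λ| at k=1 ⇒ ρ_J = cos(π/95) ≈ 0.9995.
1 − cos²(π/95) = sin²(π/95) ⇒ √(1−ρ_J²) = sin(π/95) = 0.03306.
ω* = 2/(1+0.03306) = 1.9360
ρ_SOR = ω* − 1 = 1.9360 − 1 = 0.9360.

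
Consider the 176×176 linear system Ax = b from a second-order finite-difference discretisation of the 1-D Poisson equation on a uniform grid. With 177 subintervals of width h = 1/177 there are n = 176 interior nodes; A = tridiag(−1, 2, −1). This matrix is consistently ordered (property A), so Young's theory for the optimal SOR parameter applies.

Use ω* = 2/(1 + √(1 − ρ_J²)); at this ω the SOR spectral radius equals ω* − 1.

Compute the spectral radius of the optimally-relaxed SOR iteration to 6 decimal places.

ρ_SOR = 0.965123

With n=176, ρ(Jacobi) = cos(π/177) = 0.999842.
root = sin(π/177) = 0.0177482  (since 1−cos² = sin²).
ω* = 2/(1+0.0177482) = 1.965123
Hence ρ(B_{ω*}) = 1.965123 − 1 = 0.965123.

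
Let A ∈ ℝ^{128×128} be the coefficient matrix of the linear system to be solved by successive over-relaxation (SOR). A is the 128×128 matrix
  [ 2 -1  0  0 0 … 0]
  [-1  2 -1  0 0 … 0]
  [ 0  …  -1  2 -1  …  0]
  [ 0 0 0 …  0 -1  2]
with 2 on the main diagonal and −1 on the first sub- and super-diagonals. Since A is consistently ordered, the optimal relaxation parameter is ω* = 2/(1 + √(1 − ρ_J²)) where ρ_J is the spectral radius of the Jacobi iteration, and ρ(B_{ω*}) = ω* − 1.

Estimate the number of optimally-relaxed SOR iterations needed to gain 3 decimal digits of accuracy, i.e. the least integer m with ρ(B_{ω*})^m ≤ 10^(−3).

m = 142

½·tridiag(1,0,1) at n=128: λ_k = cos(kπ/129); max |λ| at k=1 ⇒ ρ_J = cos(π/129) ≈ 0.9997035.
√(1−ρ_J²) = |sin(π/129)| = 0.0243510
So ω* = 2/1.0243510 = 1.9524558 (Young).
ρ(B_{ω*}) = ω*−1 = 0.9524558
(0.9524558)^m ≤ 10^{−3}  ⇒  m·ln(0.9524558) ≤ −3·ln10  ⇒  m ≥ 141.809  ⇒  m = 142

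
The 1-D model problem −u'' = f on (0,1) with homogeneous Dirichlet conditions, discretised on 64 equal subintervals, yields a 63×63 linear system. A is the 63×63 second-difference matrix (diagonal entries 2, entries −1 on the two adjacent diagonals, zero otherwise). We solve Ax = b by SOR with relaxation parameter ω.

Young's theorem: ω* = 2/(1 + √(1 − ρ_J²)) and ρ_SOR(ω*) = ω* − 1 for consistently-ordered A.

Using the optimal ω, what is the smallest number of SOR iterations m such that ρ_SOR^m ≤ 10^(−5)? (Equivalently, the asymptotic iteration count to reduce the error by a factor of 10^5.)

m = 118

With n=63, ρ(Jacobi) = cos(π/64) = 0.9987955.
√(1 − cos²(π/64)) = sin(π/64) ≈ 0.0490677.
ω* = 2 / (1 + 0.0490677) = 2 / 1.0490677 ≈ 1.9064547.
[ρ_SOR] ω* − 1 = 0.9064547.
Need (0.9064547)^m ≤ 10^(−5): m ≥ 5·ln10/|ln 0.9064547| = 11.5129/0.0982142 = 117.222 ⇒ m = 118.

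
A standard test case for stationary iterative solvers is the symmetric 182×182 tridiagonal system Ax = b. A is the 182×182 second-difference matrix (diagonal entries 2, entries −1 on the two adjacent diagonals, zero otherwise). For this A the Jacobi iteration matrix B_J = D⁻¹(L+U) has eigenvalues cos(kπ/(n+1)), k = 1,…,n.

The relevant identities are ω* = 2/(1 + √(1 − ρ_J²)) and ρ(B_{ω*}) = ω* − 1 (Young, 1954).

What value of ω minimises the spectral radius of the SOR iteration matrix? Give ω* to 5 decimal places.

B_J for the 182×182 system has eigenvalues cos(kπ/183); ρ_J = cos(π/183) = 0.99985.
√(1−ρ_J²) = |sin(π/183)| = 0.017166
Then 2/(1+√(1−ρ_J²)) = 2/(1+0.017166); ω* = 2/1.017166 = 1.96625.
ρ_SOR = ω* − 1 = 1.96625 − 1 = 0.96625.

ω* = 1.96625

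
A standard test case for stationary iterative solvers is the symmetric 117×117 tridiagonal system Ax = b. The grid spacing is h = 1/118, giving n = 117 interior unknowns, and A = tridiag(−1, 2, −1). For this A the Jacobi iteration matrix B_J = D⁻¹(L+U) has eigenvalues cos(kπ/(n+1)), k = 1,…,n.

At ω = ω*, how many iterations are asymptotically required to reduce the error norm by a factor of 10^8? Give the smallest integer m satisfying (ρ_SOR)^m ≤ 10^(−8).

[ρ_J] n=117: ρ(B_J) = cos(π/(n+1)) = cos(π/118) = 0.9996456.
√(1−ρ_J²) simplifies to sin(π/118) = 0.0266205.
ω* = 2 / (1 + 0.0266205) = 2 / 1.0266205 ≈ 1.9481396.
and ρ(B_{ω*}) = 1.9481396 − 1 = 0.9481396.
m ≥ 8·ln10 / (−ln 0.9481396) = 345.906; smallest integer m = 346.

m = 346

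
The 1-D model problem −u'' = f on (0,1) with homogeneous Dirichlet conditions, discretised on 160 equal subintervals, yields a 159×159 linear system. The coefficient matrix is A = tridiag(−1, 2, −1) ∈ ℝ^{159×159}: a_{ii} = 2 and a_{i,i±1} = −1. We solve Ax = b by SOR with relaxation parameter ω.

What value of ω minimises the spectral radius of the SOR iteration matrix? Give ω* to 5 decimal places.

[ρ_J] n=159: ρ(B_J) = cos(π/(n+1)) = cos(π/160) = 0.99981.
1 − cos²(π/160) = sin²(π/160) ⇒ √(1−ρ_J²) = sin(π/160) = 0.019634.
So ω* = 2/1.019634 = 1.96149 (Young).
ρ_SOR = ω* − 1 = 1.96149 − 1 = 0.96149.

ω* = 1.96149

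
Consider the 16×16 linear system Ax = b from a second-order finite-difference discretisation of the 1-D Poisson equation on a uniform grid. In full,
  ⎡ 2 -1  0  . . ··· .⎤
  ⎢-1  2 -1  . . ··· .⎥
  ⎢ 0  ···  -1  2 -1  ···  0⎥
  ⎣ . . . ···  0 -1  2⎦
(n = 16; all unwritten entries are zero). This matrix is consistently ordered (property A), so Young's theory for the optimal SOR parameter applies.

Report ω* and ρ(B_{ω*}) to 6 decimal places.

ω* = 1.689547, ρ_SOR = 0.689547

n=16: λ(B_J) = 1 − λ(A)/2 = cos(kπ/17); k=1 gives ρ_J = 0.982973.
√(1 − cos²(π/17)) = sin(π/17) ≈ 0.1837495.
ω* = 2 / (1 + 0.1837495) = 2 / 1.1837495 ≈ 1.689547.
and ρ(B_{ω*}) = 1.689547 − 1 = 0.689547.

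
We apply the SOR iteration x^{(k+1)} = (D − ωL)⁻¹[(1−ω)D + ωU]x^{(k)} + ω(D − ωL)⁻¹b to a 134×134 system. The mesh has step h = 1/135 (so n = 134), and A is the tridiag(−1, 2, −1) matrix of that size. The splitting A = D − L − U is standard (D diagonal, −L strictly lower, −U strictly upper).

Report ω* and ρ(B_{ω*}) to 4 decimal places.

½·tridiag(1,0,1) at n=134: λ_k = cos(kπ/135); max |λ| at k=1 ⇒ ρ_J = cos(π/135) ≈ 0.9997.
1 − cos²(π/135) = sin²(π/135) ⇒ √(1−ρ_J²) = sin(π/135) = 0.02327.
Then 2/(1+√(1−ρ_J²)) = 2/(1+0.02327); ω* = 2/1.02327 = 1.9545.
ρ_SOR = ω* − 1 ≈ 0.9545.

ω* = 1.9545, ρ_SOR = 0.9545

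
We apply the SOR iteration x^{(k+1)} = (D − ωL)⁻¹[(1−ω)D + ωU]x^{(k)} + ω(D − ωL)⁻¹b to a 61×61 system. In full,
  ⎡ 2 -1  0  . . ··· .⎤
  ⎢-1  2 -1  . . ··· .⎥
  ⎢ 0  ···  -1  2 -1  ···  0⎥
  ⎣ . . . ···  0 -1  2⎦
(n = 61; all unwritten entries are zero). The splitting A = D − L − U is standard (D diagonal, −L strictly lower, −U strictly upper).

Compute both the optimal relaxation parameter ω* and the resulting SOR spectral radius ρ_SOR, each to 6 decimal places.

B_J for the 61×61 system has eigenvalues cos(kπ/62); ρ_J = cos(π/62) = 0.998717.
1 − cos²(π/62) = sin²(π/62) ⇒ √(1−ρ_J²) = sin(π/62) = 0.0506492.
So ω* = 2/1.0506492 = 1.903585 (Young).
ρ_SOR = ω* − 1 = 1.903585 − 1 = 0.903585.

ω* = 1.903585, ρ_SOR = 0.903585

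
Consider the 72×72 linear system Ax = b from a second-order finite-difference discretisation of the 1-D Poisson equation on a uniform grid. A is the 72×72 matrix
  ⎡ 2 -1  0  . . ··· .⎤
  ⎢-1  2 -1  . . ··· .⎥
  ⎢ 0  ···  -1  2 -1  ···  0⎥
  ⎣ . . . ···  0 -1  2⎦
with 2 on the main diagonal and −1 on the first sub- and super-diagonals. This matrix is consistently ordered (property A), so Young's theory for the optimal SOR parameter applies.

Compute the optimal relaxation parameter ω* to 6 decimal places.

½·tridiag(1,0,1) at n=72: λ_k = cos(kπ/73); max |λ| at k=1 ⇒ ρ_J = cos(π/73) ≈ 0.999074.
root = sin(π/73) = 0.0430222  (since 1−cos² = sin²).
Then 2/(1+√(1−ρ_J²)) = 2/(1+0.0430222); ω* = 2/1.0430222 = 1.917505.
At ω = 1.917505 every |λ(B_ω)| = ω−1, so ρ_SOR = 0.917505.

ω* = 1.917505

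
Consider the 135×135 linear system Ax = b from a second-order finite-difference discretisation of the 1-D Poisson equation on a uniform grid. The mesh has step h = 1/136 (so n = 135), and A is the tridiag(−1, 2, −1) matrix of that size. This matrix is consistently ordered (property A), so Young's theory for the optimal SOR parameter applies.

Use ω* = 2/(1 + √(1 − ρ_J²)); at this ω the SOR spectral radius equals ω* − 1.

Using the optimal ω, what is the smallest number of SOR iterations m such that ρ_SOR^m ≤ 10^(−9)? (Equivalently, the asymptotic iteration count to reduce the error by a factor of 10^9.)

spectrum of D⁻¹(L+U) = {cos(kπ/136) : 1≤k≤135}; ρ_J = cos(π/136) = 0.9997332.
√(1−ρ_J²) simplifies to sin(π/136) = 0.0230979.
[ω*] 2 ÷ (1 + 0.0230979) = 2 ÷ 1.0230979 = 1.9548471.
and ρ(B_{ω*}) = 1.9548471 − 1 = 0.9548471.
ρ_SOR^m ≤ 10^(−9) ⇔ m ≥ 9·ln10/(−ln 0.9548471) = 20.7233/0.0462041 = 448.516; m = ⌈448.516⌉ = 449.

m = 449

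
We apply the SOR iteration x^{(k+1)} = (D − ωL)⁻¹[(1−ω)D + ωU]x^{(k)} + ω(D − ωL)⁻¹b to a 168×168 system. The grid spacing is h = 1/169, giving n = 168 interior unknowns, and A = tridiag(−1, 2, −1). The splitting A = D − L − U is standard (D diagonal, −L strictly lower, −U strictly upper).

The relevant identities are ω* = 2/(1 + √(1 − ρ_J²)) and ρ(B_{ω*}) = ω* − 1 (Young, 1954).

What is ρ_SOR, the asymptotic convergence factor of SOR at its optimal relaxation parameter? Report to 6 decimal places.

½·tridiag(1,0,1) at n=168: λ_k = cos(kπ/169); max |λ| at k=1 ⇒ ρ_J = cos(π/169) ≈ 0.999827.
root = sin(π/169) = 0.0185882  (since 1−cos² = sin²).
ω* = 2/(1 + 0.0185882) = 2/1.0185882 = 1.963502.
and ρ(B_{ω*}) = 1.963502 − 1 = 0.963502.

ρ_SOR = 0.963502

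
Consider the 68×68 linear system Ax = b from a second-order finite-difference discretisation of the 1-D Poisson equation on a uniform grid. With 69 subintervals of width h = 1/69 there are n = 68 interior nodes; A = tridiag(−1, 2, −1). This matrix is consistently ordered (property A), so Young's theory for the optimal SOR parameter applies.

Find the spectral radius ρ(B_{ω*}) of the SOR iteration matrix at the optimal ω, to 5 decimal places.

With n=68, ρ(Jacobi) = cos(π/69) = 0.99896.
√(1−ρ_J²) simplifies to sin(π/69) = 0.045515.
So ω* = 2/1.045515 = 1.91293 (Young).
Hence ρ(B_{ω*}) = 1.91293 − 1 = 0.91293.

ρ_SOR = 0.91293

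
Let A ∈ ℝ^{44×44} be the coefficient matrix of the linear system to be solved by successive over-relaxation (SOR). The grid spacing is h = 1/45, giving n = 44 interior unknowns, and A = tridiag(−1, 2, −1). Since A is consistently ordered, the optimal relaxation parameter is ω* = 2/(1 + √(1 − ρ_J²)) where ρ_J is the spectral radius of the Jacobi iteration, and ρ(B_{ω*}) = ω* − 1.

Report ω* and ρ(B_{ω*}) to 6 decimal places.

ω* = 1.869584, ρ_SOR = 0.869584

[ρ_J] n=44: ρ(B_J) = cos(π/(n+1)) = cos(π/45) = 0.997564.
1 − cos²(π/45) = sin²(π/45) ⇒ √(1−ρ_J²) = sin(π/45) = 0.0697565.
ω* = 2/(1+0.0697565) = 1.869584
[ρ_SOR] ω* − 1 = 0.869584.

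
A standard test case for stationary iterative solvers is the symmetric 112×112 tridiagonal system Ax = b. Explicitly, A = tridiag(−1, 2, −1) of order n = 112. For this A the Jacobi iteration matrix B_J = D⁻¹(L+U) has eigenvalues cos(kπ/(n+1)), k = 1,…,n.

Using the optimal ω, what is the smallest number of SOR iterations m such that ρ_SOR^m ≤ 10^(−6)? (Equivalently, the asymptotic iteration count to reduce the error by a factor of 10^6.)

n=112: λ(B_J) = 1 − λ(A)/2 = cos(kπ/113); k=1 gives ρ_J = 0.9996136.
√(1−ρ_J²) simplifies to sin(π/113) = 0.0277981.
[ω*] 2 ÷ (1 + 0.0277981) = 2 ÷ 1.0277981 = 1.9459075.
Hence ρ(B_{ω*}) = 1.9459075 − 1 = 0.9459075.
For 6 digits: m = 6·ln10 / (−ln 0.9459075) = 13.8155/0.0556105 = 248.433; round up → m = 249.

m = 249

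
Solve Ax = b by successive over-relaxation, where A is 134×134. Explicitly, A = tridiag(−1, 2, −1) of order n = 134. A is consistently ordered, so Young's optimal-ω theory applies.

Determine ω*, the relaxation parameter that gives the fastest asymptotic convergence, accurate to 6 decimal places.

ω* = 1.954520

With n=134, ρ(Jacobi) = cos(π/135) = 0.999729.
√(1−ρ_J²) = |sin(π/135)| = 0.0232690
ω* = 2/(1+0.0232690) = 1.954520
ρ_SOR = ω* − 1 ≈ 0.954520.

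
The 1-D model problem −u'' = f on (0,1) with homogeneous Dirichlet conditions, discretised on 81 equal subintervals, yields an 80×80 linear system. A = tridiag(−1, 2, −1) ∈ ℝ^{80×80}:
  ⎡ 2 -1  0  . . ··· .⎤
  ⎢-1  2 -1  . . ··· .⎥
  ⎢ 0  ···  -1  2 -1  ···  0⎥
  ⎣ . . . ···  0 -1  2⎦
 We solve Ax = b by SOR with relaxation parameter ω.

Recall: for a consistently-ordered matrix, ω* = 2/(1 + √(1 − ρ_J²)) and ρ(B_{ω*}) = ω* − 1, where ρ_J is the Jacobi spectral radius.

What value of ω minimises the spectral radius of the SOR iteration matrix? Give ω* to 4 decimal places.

B_J for the 80×80 system has eigenvalues cos(kπ/81); ρ_J = cos(π/81) = 0.9992.
1 − cos²(π/81) = sin²(π/81) ⇒ √(1−ρ_J²) = sin(π/81) = 0.03878.
ω* = 2/(1+0.03878) = 1.9253
At ω = 1.9253 every |λ(B_ω)| = ω−1, so ρ_SOR = 0.9253.

ω* = 1.9253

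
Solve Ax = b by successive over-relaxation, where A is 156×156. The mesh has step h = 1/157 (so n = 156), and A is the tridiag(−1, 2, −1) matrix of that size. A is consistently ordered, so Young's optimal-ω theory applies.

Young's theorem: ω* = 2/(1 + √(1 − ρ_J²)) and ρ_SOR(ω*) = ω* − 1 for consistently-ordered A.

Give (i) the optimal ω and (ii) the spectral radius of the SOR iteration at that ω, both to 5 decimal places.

ρ_J = max_k |cos(kπ/157)| = cos(π/157) = 0.99980
root = sin(π/157) = 0.020009  (since 1−cos² = sin²).
Young: ω* = 2/(1+√(1−ρ_J²)) = 2/(1+0.020009) = 2/1.020009 = 1.96077.
[ρ_SOR] ω* − 1 = 0.96077.

ω* = 1.96077, ρ_SOR = 0.96077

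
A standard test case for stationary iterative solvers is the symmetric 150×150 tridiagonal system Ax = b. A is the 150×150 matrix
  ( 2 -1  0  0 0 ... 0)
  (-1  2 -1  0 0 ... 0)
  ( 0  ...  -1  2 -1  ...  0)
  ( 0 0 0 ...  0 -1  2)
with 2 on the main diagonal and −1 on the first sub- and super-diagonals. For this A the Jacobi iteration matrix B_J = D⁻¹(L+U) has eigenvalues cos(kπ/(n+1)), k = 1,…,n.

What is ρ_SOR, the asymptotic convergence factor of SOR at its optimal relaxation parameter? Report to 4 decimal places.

n=150: λ(B_J) = 1 − λ(A)/2 = cos(kπ/151); k=1 gives ρ_J = 0.9998.
root = sin(π/151) = 0.02080  (since 1−cos² = sin²).
Then 2/(1+√(1−ρ_J²)) = 2/(1+0.02080); ω* = 2/1.02080 = 1.9592.
ρ(B_{ω*}) = ω*−1 = 0.9592

ρ_SOR = 0.9592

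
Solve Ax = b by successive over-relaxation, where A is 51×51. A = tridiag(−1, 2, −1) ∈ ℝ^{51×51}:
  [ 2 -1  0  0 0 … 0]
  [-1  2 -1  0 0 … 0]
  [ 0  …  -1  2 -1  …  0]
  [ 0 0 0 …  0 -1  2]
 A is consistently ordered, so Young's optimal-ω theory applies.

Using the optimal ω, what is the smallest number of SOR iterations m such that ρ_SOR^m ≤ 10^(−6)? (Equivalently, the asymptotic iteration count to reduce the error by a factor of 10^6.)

m = 115

B_J for the 51×51 system has eigenvalues cos(kπ/52); ρ_J = cos(π/52) = 0.9981756.
√(1 − cos²(π/52)) = sin(π/52) ≈ 0.0603785.
So ω* = 2/1.0603785 = 1.8861190 (Young).
ρ(B_{ω*}) = ω*−1 = 0.8861190
ρ_SOR^m ≤ 10^(−6) ⇔ m ≥ 6·ln10/(−ln 0.8861190) = 13.8155/0.120904 = 114.268; m = ⌈114.268⌉ = 115.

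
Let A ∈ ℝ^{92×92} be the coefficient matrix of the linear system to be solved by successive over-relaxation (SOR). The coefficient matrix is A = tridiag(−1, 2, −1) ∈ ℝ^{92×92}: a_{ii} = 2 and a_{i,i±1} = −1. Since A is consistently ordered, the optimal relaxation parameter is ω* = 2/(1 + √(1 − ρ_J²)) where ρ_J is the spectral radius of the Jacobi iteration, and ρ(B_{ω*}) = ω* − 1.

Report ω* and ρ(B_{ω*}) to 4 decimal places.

ω* = 1.9347, ρ_SOR = 0.9347

B_J for the 92×92 system has eigenvalues cos(kπ/93); ρ_J = cos(π/93) = 0.9994.
√(1 − cos²(π/93)) = sin(π/93) ≈ 0.03377.
ω* = 2/(1 + 0.03377) = 2/1.03377 = 1.9347.
Hence ρ(B_{ω*}) = 1.9347 − 1 = 0.9347.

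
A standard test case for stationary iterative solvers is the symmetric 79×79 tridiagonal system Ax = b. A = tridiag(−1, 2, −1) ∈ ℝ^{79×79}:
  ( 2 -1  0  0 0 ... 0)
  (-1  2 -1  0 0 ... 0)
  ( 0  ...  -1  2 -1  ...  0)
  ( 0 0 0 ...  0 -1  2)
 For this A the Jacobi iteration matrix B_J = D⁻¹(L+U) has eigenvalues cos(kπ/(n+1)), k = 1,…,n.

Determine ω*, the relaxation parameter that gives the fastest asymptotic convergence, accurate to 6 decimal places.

ω* = 1.924447

n=79: λ(B_J) = 1 − λ(A)/2 = cos(kπ/80); k=1 gives ρ_J = 0.999229.
√(1 − cos²(π/80)) = sin(π/80) ≈ 0.0392598.
ω* = 2/(1+0.0392598) = 1.924447
ρ(B_{ω*}) = ω*−1 = 0.924447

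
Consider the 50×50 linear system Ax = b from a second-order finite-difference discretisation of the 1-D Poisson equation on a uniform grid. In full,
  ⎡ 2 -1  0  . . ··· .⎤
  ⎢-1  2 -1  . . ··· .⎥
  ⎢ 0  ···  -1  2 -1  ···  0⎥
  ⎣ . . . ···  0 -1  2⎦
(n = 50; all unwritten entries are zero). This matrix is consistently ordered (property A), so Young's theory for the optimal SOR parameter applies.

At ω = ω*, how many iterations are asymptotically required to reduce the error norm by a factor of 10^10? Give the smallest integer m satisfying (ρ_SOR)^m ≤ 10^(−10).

[ρ_J] n=50: ρ(B_J) = cos(π/(n+1)) = cos(π/51) = 0.9981033.
√(1 − cos²(π/51)) = sin(π/51) ≈ 0.0615609.
ω* = 2/(1 + 0.0615609) = 2/1.0615609 = 1.8840181.
At ω = 1.8840181 every |λ(B_ω)| = ω−1, so ρ_SOR = 0.8840181.
10·ln10 = 23.0259; −ln(0.8840181) = 0.123278; m = ⌈23.0259/0.123278⌉ = ⌈186.780⌉ = 187.

m = 187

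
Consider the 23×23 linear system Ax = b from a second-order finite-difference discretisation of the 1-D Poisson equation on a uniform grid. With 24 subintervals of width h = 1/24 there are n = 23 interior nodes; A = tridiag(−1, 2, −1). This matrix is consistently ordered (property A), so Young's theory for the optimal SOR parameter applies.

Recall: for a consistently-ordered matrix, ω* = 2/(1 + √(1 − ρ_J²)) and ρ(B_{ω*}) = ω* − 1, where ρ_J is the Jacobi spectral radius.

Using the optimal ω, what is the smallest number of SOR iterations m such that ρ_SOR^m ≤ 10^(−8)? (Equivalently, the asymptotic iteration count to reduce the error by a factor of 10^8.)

m = 71

ρ_J = max_k |cos(kπ/24)| = cos(π/24) = 0.9914449
1 − cos²(π/24) = sin²(π/24) ⇒ √(1−ρ_J²) = sin(π/24) = 0.1305262.
ω* = 2/(1+0.1305262) = 1.7690877
[ρ_SOR] ω* − 1 = 0.7690877.
ρ_SOR^m ≤ 10^(−8) ⇔ m ≥ 8·ln10/(−ln 0.7690877) = 18.4207/0.26255 = 70.161; m = ⌈70.161⌉ = 71.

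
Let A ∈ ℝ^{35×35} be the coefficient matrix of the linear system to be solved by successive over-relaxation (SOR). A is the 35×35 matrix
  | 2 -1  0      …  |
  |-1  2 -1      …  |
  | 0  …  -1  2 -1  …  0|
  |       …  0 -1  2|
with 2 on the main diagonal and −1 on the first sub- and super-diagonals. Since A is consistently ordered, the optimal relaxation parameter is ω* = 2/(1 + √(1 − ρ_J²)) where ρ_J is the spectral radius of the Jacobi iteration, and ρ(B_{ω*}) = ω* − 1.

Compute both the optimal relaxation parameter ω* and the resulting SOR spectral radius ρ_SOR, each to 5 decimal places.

ω* = 1.83966, ρ_SOR = 0.83966

n=35: λ(B_J) = 1 − λ(A)/2 = cos(kπ/36); k=1 gives ρ_J = 0.99619.
root = sin(π/36) = 0.087156  (since 1−cos² = sin²).
ω* = 2 / (1 + 0.087156) = 2 / 1.087156 ≈ 1.83966.
ρ(B_{ω*}) = ω*−1 = 0.83966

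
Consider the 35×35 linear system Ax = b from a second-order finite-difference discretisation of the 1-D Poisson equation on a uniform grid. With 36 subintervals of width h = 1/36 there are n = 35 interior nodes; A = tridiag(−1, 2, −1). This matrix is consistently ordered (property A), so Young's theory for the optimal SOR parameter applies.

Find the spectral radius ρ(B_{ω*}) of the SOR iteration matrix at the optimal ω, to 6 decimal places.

ρ_SOR = 0.839663

B_J for the 35×35 system has eigenvalues cos(kπ/36); ρ_J = cos(π/36) = 0.996195.
1 − cos²(π/36) = sin²(π/36) ⇒ √(1−ρ_J²) = sin(π/36) = 0.0871557.
ω* = 2 / (1 + 0.0871557) = 2 / 1.0871557 ≈ 1.839663.
ρ(B_{ω*}) = ω*−1 = 0.839663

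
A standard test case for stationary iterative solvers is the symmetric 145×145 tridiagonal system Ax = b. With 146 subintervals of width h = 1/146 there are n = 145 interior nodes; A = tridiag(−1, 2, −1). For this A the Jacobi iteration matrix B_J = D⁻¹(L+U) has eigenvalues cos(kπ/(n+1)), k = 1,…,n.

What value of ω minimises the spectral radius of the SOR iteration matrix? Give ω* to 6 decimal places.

ω* = 1.957874

[ρ_J] n=145: ρ(B_J) = cos(π/(n+1)) = cos(π/146) = 0.999769.
√(1−ρ_J²) simplifies to sin(π/146) = 0.0215161.
Then 2/(1+√(1−ρ_J²)) = 2/(1+0.0215161); ω* = 2/1.0215161 = 1.957874.
and ρ(B_{ω*}) = 1.957874 − 1 = 0.957874.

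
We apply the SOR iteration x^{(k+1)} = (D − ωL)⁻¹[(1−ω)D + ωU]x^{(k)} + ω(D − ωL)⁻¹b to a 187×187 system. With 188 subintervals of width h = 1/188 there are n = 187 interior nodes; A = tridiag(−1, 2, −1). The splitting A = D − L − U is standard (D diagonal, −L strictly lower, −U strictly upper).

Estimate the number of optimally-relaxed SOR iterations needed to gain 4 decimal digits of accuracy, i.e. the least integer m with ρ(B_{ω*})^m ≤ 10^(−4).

[ρ_J] n=187: ρ(B_J) = cos(π/(n+1)) = cos(π/188) = 0.9998604.
1 − cos²(π/188) = sin²(π/188) ⇒ √(1−ρ_J²) = sin(π/188) = 0.0167098.
ω* = 2/(1+0.0167098) = 1.9671297
and ρ(B_{ω*}) = 1.9671297 − 1 = 0.9671297.
4·ln10 = 9.21034; −ln(0.9671297) = 0.0334227; m = ⌈9.21034/0.0334227⌉ = ⌈275.571⌉ = 276.

m = 276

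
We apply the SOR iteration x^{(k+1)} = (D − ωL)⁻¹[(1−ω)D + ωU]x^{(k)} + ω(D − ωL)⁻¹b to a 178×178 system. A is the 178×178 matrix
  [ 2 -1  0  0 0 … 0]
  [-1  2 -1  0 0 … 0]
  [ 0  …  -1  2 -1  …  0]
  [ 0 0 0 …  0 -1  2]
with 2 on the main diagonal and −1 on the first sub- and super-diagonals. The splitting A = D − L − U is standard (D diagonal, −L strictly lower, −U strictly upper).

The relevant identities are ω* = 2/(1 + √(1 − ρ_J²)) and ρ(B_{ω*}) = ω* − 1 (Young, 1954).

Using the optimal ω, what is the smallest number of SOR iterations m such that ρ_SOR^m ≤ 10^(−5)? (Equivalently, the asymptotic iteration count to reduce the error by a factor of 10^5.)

m = 328

spectrum of D⁻¹(L+U) = {cos(kπ/179) : 1≤k≤178}; ρ_J = cos(π/179) = 0.9998460.
√(1−ρ_J²) = |sin(π/179)| = 0.0175499
Then 2/(1+√(1−ρ_J²)) = 2/(1+0.0175499); ω* = 2/1.0175499 = 1.9655056.
ρ(B_{ω*}) = ω*−1 = 0.9655056
For 5 digits: m = 5·ln10 / (−ln 0.9655056) = 11.5129/0.0351034 = 327.971; round up → m = 328.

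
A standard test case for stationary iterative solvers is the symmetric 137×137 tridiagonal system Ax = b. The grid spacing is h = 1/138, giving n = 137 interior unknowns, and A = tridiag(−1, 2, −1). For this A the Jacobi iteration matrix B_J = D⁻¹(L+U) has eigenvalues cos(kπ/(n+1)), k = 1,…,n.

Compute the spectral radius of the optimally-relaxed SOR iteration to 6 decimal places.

[ρ_J] n=137: ρ(B_J) = cos(π/(n+1)) = cos(π/138) = 0.999741.
√(1 − cos²(π/138)) = sin(π/138) ≈ 0.0227632.
Young: ω* = 2/(1+√(1−ρ_J²)) = 2/(1+0.0227632) = 2/1.0227632 = 1.955487.
and ρ(B_{ω*}) = 1.955487 − 1 = 0.955487.

ρ_SOR = 0.955487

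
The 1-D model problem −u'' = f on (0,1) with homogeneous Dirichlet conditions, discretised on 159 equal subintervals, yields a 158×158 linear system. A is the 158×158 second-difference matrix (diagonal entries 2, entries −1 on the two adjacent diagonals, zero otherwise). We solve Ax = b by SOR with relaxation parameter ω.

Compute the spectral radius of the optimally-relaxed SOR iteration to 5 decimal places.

ρ_SOR = 0.96125

[ρ_J] n=158: ρ(B_J) = cos(π/(n+1)) = cos(π/159) = 0.99980.
root = sin(π/159) = 0.019757  (since 1−cos² = sin²).
So ω* = 2/1.019757 = 1.96125 (Young).
ρ_SOR = ω* − 1 = 1.96125 − 1 = 0.96125.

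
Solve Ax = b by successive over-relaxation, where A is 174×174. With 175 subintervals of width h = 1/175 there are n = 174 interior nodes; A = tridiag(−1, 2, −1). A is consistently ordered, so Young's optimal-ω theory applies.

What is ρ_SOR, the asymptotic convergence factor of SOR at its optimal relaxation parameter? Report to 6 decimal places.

½·tridiag(1,0,1) at n=174: λ_k = cos(kπ/175); max |λ| at k=1 ⇒ ρ_J = cos(π/175) ≈ 0.999839.
√(1−ρ_J²) simplifies to sin(π/175) = 0.0179510.
ω* = 2 / (1 + 0.0179510) = 2 / 1.0179510 ≈ 1.964731.
and ρ(B_{ω*}) = 1.964731 − 1 = 0.964731.

ρ_SOR = 0.964731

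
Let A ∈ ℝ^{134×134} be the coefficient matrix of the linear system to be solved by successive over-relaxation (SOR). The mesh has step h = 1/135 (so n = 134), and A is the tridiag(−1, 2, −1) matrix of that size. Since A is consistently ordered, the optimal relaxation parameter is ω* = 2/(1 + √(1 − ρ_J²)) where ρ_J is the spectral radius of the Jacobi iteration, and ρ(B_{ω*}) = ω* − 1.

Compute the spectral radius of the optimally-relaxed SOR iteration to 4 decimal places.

B_J for the 134×134 system has eigenvalues cos(kπ/135); ρ_J = cos(π/135) = 0.9997.
√(1 − cos²(π/135)) = sin(π/135) ≈ 0.02327.
So ω* = 2/1.02327 = 1.9545 (Young).
At ω = 1.9545 every |λ(B_ω)| = ω−1, so ρ_SOR = 0.9545.

ρ_SOR = 0.9545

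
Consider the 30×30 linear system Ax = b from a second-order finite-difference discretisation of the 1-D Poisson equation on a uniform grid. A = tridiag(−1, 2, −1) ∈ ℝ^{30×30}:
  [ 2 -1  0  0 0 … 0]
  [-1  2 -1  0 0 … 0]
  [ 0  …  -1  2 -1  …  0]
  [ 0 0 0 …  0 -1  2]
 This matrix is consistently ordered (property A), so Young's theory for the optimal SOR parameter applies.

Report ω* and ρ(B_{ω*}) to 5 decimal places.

With n=30, ρ(Jacobi) = cos(π/31) = 0.99487.
root = sin(π/31) = 0.101168  (since 1−cos² = sin²).
[ω*] 2 ÷ (1 + 0.101168) = 2 ÷ 1.101168 = 1.81625.
ρ(B_{ω*}) = ω*−1 = 0.81625

ω* = 1.81625, ρ_SOR = 0.81625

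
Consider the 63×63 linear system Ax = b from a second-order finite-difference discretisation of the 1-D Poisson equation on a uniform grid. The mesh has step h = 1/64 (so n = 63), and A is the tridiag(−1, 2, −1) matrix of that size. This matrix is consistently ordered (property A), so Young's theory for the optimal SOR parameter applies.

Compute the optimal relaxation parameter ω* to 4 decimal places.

ω* = 1.9065

[ρ_J] n=63: ρ(B_J) = cos(π/(n+1)) = cos(π/64) = 0.9988.
√(1 − cos²(π/64)) = sin(π/64) ≈ 0.04907.
[ω*] 2 ÷ (1 + 0.04907) = 2 ÷ 1.04907 = 1.9065.
ρ(B_{ω*}) = ω*−1 = 0.9065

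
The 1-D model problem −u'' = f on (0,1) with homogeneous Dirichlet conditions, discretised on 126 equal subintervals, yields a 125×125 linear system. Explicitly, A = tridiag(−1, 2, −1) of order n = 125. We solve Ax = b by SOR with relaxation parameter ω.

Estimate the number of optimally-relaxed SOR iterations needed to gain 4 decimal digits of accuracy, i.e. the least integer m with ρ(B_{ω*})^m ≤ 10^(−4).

m = 185

B_J for the 125×125 system has eigenvalues cos(kπ/126); ρ_J = cos(π/126) = 0.9996892.
√(1−ρ_J²) = |sin(π/126)| = 0.0249307
ω* = 2/(1+0.0249307) = 1.9513514
[ρ_SOR] ω* − 1 = 0.9513514.
(0.9513514)^m ≤ 10^{−4}  ⇒  m·ln(0.9513514) ≤ −4·ln10  ⇒  m ≥ 184.680  ⇒  m = 185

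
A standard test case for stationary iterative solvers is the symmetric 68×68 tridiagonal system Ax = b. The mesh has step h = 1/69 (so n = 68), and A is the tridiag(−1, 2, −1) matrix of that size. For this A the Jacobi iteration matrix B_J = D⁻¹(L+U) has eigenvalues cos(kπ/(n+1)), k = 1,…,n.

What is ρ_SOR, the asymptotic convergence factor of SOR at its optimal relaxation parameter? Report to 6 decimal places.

ρ_J = max_k |cos(kπ/69)| = cos(π/69) = 0.998964
1 − cos²(π/69) = sin²(π/69) ⇒ √(1−ρ_J²) = sin(π/69) = 0.0455146.
Then 2/(1+√(1−ρ_J²)) = 2/(1+0.0455146); ω* = 2/1.0455146 = 1.912934.
[ρ_SOR] ω* − 1 = 0.912934.

ρ_SOR = 0.912934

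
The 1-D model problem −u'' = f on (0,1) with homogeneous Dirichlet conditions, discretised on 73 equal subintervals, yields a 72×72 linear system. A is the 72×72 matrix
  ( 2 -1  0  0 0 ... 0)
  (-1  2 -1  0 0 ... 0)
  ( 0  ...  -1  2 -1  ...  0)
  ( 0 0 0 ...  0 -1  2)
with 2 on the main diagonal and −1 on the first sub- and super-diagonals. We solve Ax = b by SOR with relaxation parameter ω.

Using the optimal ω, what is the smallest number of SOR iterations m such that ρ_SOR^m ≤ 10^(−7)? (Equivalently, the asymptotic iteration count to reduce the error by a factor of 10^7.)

[ρ_J] n=72: ρ(B_J) = cos(π/(n+1)) = cos(π/73) = 0.9990741.
√(1−ρ_J²) simplifies to sin(π/73) = 0.0430222.
So ω* = 2/1.0430222 = 1.9175047 (Young).
Hence ρ(B_{ω*}) = 1.9175047 − 1 = 0.9175047.
For 7 digits: m = 7·ln10 / (−ln 0.9175047) = 16.1181/0.0860976 = 187.207; round up → m = 188.

m = 188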